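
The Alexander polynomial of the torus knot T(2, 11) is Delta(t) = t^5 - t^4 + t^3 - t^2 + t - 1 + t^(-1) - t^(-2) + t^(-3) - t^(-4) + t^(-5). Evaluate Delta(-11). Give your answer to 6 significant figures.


Substituting t = -11 into Delta(t) = t^5 - t^4 + t^3 - t^2 + t - 1 + t^(-1) - t^(-2) + t^(-3) - t^(-4) + t^(-5):
Term values: (-161051) + (-14641) + (-1331) + (-121) + (-11) + (-1) + (-0.0909091) + (-0.00826446) + (-0.000751315) + (-6.83013e-05) + (-6.20921e-06)
Sum = -177156.1
Rounded to 6 significant figures: -177156

-177156


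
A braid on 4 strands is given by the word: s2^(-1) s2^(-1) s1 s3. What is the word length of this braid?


The word length counts the number of generators (including inverses).
Listing each generator: s2^(-1), s2^(-1), s1, s3
There are 4 generators in this braid word.

4


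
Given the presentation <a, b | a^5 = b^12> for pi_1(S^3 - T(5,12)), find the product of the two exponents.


The relation is a^5 = b^12.
Product of exponents = 5 * 12
= 60

60


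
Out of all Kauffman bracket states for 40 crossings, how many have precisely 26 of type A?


We choose which 26 of 40 crossings get A-smoothings.
C(40, 26) = 40! / (26! * 14!)
= 23206929840

23206929840


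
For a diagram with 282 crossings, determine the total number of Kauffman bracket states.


Each crossing contributes 2 choices (A-smoothing or B-smoothing).
Total states = 2^282 = 7770675568902916283677847627294075626569627356208558085007249638955617140820833992704

7770675568902916283677847627294075626569627356208558085007249638955617140820833992704


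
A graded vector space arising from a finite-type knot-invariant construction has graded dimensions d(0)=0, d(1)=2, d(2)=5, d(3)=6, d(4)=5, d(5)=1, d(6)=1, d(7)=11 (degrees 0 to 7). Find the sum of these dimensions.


Total dimension = d(0) + d(1) + ... + d(7)
= 0 + 2 + 5 + 6 + 5 + 1 + 1 + 11
= 31

31


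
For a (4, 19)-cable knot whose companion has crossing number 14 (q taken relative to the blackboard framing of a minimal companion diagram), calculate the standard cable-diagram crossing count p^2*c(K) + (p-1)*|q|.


Step 1: Each of the c(K) crossings of the companion diagram becomes p*p = p^2 crossings among the p parallel strands, and each of the |q| twists s_1 s_2 ... s_(p-1) adds (p-1) crossings.
  Crossings = p^2 * c(K) + (p-1)*|q|
Step 2: = 4^2 * 14 + (4-1)*19
Step 3: = 16*14 + 3*19
Step 4: = 224 + 57 = 281

281


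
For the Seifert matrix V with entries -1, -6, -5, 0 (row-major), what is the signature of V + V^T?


Step 1: V + V^T = [[-2, -11], [-11, 0]]
Step 2: trace = -2, det = -121
Step 3: Discriminant = (-2)^2 - 4*(-121) = 488
Step 4: Eigenvalues: 10.0454, -12.0454
Step 5: Signature = (# positive eigenvalues) - (# negative eigenvalues) = 0

0


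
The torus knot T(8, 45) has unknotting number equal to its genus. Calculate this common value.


For a torus knot T(p,q), both the unknotting number and genus equal (p-1)(q-1)/2.
= (8-1)(45-1)/2
= 7*44/2
= 308/2 = 154

154


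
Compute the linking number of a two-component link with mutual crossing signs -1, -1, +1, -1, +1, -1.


Step 1: Count positive crossings: 2
Step 2: Count negative crossings: 4
Step 3: Sum of signs = 2 - 4 = -2
Step 4: Linking number = sum/2 = -2/2 = -1

-1


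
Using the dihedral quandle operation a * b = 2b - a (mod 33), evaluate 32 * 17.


32 * 17 = 2*17 - 32 mod 33
= 34 - 32 mod 33
= 2 mod 33 = 2

2


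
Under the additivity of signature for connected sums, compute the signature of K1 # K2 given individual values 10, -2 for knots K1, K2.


The signature is additive under connected sum.
signature(K1 # K2) = (10) + (-2)
= 8

8


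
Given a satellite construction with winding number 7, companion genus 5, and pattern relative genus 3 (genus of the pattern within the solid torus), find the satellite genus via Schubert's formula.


Schubert: g(satellite) = g_rel(pattern) + |winding| * g(companion),
where g_rel(pattern) is the genus of the pattern relative to the solid torus.
= 3 + 7 * 5
= 3 + 35 = 38

38


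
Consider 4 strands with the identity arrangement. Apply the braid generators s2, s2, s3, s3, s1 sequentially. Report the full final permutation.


Starting with identity [1, 2, 3, 4].
Apply generators in sequence:
  After s2: [1, 3, 2, 4]
  After s2: [1, 2, 3, 4]
  After s3: [1, 2, 4, 3]
  After s3: [1, 2, 3, 4]
  After s1: [2, 1, 3, 4]
Final permutation: [2, 1, 3, 4]

[2, 1, 3, 4]


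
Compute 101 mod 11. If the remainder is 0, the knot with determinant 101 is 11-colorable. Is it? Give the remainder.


Step 1: A knot is p-colorable if and only if p divides its determinant.
Step 2: Compute 101 mod 11.
101 = 9 * 11 + 2
Step 3: 101 mod 11 = 2
Step 4: The knot is 11-colorable: no

2


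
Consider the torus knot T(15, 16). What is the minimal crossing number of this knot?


For a torus knot T(p, q) with gcd(p,q)=1,
the crossing number is min(p*(q-1), q*(p-1)).
p*(q-1) = 15*15 = 225
q*(p-1) = 16*14 = 224
min(225, 224) = 224

224


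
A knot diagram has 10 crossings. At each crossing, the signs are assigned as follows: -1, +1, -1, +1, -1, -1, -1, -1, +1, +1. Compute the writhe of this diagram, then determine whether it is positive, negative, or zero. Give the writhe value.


Step 1: Count positive crossings (+1).
Positive crossings: 4
Step 2: Count negative crossings (-1).
Negative crossings: 6
Step 3: Writhe = (positive) - (negative)
w = 4 - 6 = -2
Step 4: |w| = 2, and w is negative

-2


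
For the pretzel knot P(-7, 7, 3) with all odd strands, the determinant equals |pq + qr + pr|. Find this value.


Step 1: Compute pq + qr + pr.
pq = (-7)*7 = -49
qr = 7*3 = 21
pr = (-7)*3 = -21
pq + qr + pr = -49 + 21 + (-21) = -49
Step 2: Take absolute value.
det(P(-7,7,3)) = |-49| = 49

49


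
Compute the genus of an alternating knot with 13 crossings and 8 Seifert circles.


For alternating knots, g = (c - s + 1)/2.
= (13 - 8 + 1)/2
= 6/2 = 3

3


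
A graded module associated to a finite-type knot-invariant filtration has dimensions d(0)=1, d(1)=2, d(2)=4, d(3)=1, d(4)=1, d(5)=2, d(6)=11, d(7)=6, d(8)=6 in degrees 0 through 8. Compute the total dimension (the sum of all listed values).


Total dimension = d(0) + d(1) + ... + d(8)
= 1 + 2 + 4 + 1 + 1 + 2 + 11 + 6 + 6
= 34

34


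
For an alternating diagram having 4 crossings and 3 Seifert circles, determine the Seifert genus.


For alternating knots, g = (c - s + 1)/2.
= (4 - 3 + 1)/2
= 2/2 = 1

1


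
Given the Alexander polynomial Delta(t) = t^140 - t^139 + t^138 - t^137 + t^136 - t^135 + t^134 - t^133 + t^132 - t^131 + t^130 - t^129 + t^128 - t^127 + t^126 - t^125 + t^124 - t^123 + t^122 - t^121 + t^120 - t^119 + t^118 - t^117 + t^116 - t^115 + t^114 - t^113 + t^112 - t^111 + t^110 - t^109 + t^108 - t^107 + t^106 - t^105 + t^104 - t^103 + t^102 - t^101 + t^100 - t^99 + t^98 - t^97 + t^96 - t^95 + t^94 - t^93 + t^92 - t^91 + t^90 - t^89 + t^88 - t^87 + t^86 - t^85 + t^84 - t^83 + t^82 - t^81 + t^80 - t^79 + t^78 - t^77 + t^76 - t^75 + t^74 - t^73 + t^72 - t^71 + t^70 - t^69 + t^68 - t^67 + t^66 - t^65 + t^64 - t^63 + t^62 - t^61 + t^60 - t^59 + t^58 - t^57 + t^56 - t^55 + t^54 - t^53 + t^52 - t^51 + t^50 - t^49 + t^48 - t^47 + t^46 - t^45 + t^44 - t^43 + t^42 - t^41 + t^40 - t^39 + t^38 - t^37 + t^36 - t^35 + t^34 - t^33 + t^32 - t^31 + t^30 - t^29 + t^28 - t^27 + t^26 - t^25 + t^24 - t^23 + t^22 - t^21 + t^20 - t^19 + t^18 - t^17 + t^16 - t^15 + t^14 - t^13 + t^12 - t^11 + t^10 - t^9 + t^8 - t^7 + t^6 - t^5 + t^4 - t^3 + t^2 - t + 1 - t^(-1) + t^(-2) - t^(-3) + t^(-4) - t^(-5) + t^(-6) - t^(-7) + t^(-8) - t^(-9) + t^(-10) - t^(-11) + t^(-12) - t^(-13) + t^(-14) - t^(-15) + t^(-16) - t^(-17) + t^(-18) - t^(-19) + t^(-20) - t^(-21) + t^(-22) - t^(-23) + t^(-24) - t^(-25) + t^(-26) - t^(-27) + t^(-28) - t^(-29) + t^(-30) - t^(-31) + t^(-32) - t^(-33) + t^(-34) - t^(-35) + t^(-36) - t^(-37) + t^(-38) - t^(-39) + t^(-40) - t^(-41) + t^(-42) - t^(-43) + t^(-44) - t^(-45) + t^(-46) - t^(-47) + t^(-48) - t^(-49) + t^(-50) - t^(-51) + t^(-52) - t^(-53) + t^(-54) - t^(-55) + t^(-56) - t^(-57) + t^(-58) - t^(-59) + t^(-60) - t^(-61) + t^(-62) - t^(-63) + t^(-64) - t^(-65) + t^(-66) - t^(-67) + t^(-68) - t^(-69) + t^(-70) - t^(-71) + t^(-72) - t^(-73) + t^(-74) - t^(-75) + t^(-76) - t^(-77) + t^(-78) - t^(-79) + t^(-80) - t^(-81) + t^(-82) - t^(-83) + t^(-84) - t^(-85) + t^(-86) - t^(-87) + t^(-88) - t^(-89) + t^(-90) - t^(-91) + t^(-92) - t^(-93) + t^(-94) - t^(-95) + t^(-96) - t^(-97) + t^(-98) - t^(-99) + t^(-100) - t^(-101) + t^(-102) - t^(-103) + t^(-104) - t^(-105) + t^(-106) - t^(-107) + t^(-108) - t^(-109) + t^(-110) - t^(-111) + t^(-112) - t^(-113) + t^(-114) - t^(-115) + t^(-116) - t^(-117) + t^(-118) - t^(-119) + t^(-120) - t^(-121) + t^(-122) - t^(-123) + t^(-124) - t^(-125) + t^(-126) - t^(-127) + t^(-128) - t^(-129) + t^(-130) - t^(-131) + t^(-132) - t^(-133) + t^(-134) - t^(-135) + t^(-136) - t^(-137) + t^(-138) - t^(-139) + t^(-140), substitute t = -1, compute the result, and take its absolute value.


Step 1: The polynomial has 281 terms with alternating signs, exponents from 140 down to -140.
Step 2: Substitute t = -1. The i-th term has coefficient (-1)^i and exponent (m-i),
  so its value is (-1)^i * (-1)^(m-i) = (-1)^m = 1 for every i.
Step 3: All 281 terms equal 1, so Delta(-1) = 281 * (1) = 281
Step 4: |Delta(-1)| = 281

281


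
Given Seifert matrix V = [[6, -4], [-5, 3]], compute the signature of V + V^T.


Step 1: V + V^T = [[12, -9], [-9, 6]]
Step 2: trace = 18, det = -9
Step 3: Discriminant = 18^2 - 4*(-9) = 360
Step 4: Eigenvalues: 18.4868, -0.486833
Step 5: Signature = (# positive eigenvalues) - (# negative eigenvalues) = 0

0


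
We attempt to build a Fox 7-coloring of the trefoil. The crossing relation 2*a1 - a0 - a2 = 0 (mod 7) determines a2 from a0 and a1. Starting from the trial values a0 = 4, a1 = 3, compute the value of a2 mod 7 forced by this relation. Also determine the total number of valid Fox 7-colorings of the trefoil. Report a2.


Step 1: Apply the given crossing relation 2*a1 - a0 - a2 = 0 (mod 7).
  a2 = 2*a1 - a0 mod 7
  a2 = 2*3 - 4 mod 7
  a2 = 6 - 4 mod 7
  a2 = 2 mod 7 = 2
Step 2: The trefoil has determinant 3.
  Number of Fox p-colorings (p prime) is p^2 if p = 3, else p.
  Since 7 does not divide 3, only trivial (constant) colorings exist.
  (So the trial a0 = 4, a1 = 3 with a0 != a1 does NOT extend to a valid coloring of the whole trefoil: the other two crossing relations require 3*(a1 - a0) = 0 (mod 7), which fails.)
  Total colorings = 7
Step 3: a2 = 2, total Fox 7-colorings = 7

2


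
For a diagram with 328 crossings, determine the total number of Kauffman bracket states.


Each crossing contributes 2 choices (A-smoothing or B-smoothing).
Total states = 2^328 = 546812681195752981093125556779405341338292357723303109106442651602488249799843980805878294255763456

546812681195752981093125556779405341338292357723303109106442651602488249799843980805878294255763456


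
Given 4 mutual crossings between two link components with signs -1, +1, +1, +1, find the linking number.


Step 1: Count positive crossings: 3
Step 2: Count negative crossings: 1
Step 3: Sum of signs = 3 - 1 = 2
Step 4: Linking number = sum/2 = 2/2 = 1

1


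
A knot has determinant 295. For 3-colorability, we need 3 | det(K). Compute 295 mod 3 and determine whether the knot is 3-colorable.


Step 1: A knot is p-colorable if and only if p divides its determinant.
Step 2: Compute 295 mod 3.
295 = 98 * 3 + 1
Step 3: 295 mod 3 = 1
Step 4: The knot is 3-colorable: no

1


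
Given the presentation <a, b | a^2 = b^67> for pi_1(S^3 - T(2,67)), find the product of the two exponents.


The relation is a^2 = b^67.
Product of exponents = 2 * 67
= 134

134


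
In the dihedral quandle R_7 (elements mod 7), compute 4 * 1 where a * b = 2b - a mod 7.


4 * 1 = 2*1 - 4 mod 7
= 2 - 4 mod 7
= -2 mod 7 = 5

5


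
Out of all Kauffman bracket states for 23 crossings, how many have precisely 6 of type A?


We choose which 6 of 23 crossings get A-smoothings.
C(23, 6) = 23! / (6! * 17!)
= 100947

100947


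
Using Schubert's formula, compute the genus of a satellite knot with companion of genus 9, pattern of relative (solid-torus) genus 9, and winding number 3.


Schubert: g(satellite) = g_rel(pattern) + |winding| * g(companion),
where g_rel(pattern) is the genus of the pattern relative to the solid torus.
= 9 + 3 * 9
= 9 + 27 = 36

36


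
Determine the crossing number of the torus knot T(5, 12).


For a torus knot T(p, q) with gcd(p,q)=1,
the crossing number is min(p*(q-1), q*(p-1)).
p*(q-1) = 5*11 = 55
q*(p-1) = 12*4 = 48
min(55, 48) = 48

48


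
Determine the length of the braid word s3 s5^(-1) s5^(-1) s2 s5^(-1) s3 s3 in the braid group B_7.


The word length counts the number of generators (including inverses).
Listing each generator: s3, s5^(-1), s5^(-1), s2, s5^(-1), s3, s3
There are 7 generators in this braid word.

7


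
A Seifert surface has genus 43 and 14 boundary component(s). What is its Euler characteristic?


chi = 2 - 2g - b
= 2 - 2*43 - 14
= 2 - 86 - 14 = -98

-98


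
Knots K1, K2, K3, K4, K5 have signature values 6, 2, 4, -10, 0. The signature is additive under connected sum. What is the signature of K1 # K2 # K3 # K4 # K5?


The signature is additive under connected sum.
signature(K1 # K2 # K3 # K4 # K5) = (6) + (2) + (4) + (-10) + (0)
= 2

2


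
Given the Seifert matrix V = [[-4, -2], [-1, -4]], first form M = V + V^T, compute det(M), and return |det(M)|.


Step 1: Form V + V^T where V = [[-4, -2], [-1, -4]]
  V^T = [[-4, -1], [-2, -4]]
  V + V^T = [[-8, -3], [-3, -8]]
Step 2: det(V + V^T) = (-8)*(-8) - (-3)*(-3)
  = 64 - 9 = 55
Step 3: Knot determinant = |det(V + V^T)| = |55| = 55

55


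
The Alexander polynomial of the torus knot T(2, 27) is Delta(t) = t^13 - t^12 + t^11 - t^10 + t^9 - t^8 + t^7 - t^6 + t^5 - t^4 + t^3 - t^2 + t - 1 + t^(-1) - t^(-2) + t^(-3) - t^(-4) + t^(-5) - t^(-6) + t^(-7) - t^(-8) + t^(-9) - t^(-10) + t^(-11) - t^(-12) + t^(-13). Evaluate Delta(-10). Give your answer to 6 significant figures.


Substituting t = -10 into Delta(t) = t^13 - t^12 + t^11 - t^10 + t^9 - t^8 + t^7 - t^6 + t^5 - t^4 + t^3 - t^2 + t - 1 + t^(-1) - t^(-2) + t^(-3) - t^(-4) + t^(-5) - t^(-6) + t^(-7) - t^(-8) + t^(-9) - t^(-10) + t^(-11) - t^(-12) + t^(-13):
Term values: (-10000000000000) + (-1000000000000) + (-100000000000) + (-10000000000) + (-1000000000) + (-100000000) + (-10000000) + (-1000000) + (-100000) + (-10000) + (-1000) + (-100) + (-10) + (-1) + (-0.1) + (-0.01) + (-0.001) + (-0.0001) + (-1e-05) + (-1e-06) + (-1e-07) + (-1e-08) + (-1e-09) + (-1e-10) + (-1e-11) + (-1e-12) + (-1e-13)
Sum = -1.111111111e+13
Rounded to 6 significant figures: -1.11111e+13

-1.11111e+13


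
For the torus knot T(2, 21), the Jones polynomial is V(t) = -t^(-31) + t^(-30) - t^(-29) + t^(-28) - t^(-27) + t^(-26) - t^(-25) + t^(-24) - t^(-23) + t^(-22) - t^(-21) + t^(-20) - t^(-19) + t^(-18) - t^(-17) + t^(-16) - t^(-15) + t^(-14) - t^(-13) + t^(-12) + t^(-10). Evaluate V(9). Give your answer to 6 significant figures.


Substituting t = 9 into V(t) = -t^(-31) + t^(-30) - t^(-29) + t^(-28) - t^(-27) + t^(-26) - t^(-25) + t^(-24) - t^(-23) + t^(-22) - t^(-21) + t^(-20) - t^(-19) + t^(-18) - t^(-17) + t^(-16) - t^(-15) + t^(-14) - t^(-13) + t^(-12) + t^(-10):
  (-)t^(-31) = -2.62109e-30
  (+)t^(-30) = 2.35898e-29
  (-)t^(-29) = -2.12308e-28
  (+)t^(-28) = 1.91078e-27
  (-)t^(-27) = -1.7197e-26
  (+)t^(-26) = 1.54773e-25
  (-)t^(-25) = -1.39296e-24
  (+)t^(-24) = 1.25366e-23
  (-)t^(-23) = -1.12829e-22
  (+)t^(-22) = 1.01546e-21
  (-)t^(-21) = -9.13918e-21
  (+)t^(-20) = 8.22526e-20
  (-)t^(-19) = -7.40274e-19
  (+)t^(-18) = 6.66246e-18
  (-)t^(-17) = -5.99622e-17
  (+)t^(-16) = 5.3966e-16
  (-)t^(-15) = -4.85694e-15
  (+)t^(-14) = 4.37124e-14
  (-)t^(-13) = -3.93412e-13
  (+)t^(-12) = 3.54071e-12
  (+)t^(-10) = 2.86797e-10
Sum = (-2.62109e-30) + (2.35898e-29) + (-2.12308e-28) + (1.91078e-27) + (-1.7197e-26) + (1.54773e-25) + (-1.39296e-24) + (1.25366e-23) + (-1.12829e-22) + (1.01546e-21) + (-9.13918e-21) + (8.22526e-20) + (-7.40274e-19) + (6.66246e-18) + (-5.99622e-17) + (5.3966e-16) + (-4.85694e-15) + (4.37124e-14) + (-3.93412e-13) + (3.54071e-12) + (2.86797e-10)
= 2.899838346e-10
Rounded to 6 significant figures: 2.89984e-10

2.89984e-10


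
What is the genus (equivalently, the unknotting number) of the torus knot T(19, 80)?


For a torus knot T(p,q), both the unknotting number and genus equal (p-1)(q-1)/2.
= (19-1)(80-1)/2
= 18*79/2
= 1422/2 = 711

711


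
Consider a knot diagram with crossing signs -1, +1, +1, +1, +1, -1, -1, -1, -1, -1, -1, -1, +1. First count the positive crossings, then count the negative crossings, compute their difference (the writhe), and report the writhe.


Step 1: Count positive crossings (+1).
Positive crossings: 5
Step 2: Count negative crossings (-1).
Negative crossings: 8
Step 3: Writhe = (positive) - (negative)
w = 5 - 8 = -3
Step 4: |w| = 3, and w is negative

-3


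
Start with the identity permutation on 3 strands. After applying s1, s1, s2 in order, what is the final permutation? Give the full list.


Starting with identity [1, 2, 3].
Apply generators in sequence:
  After s1: [2, 1, 3]
  After s1: [1, 2, 3]
  After s2: [1, 3, 2]
Final permutation: [1, 3, 2]

[1, 3, 2]


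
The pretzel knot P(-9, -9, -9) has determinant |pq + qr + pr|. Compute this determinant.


Step 1: Compute pq + qr + pr.
pq = (-9)*(-9) = 81
qr = (-9)*(-9) = 81
pr = (-9)*(-9) = 81
pq + qr + pr = 81 + 81 + 81 = 243
Step 2: Take absolute value.
det(P(-9,-9,-9)) = |243| = 243

243


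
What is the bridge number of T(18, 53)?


The bridge number of T(p,q) is min(p,q).
min(18, 53) = 18

18


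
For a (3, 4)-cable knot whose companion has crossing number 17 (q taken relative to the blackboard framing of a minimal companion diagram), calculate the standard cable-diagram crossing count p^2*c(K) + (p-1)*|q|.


Step 1: Each of the c(K) crossings of the companion diagram becomes p*p = p^2 crossings among the p parallel strands, and each of the |q| twists s_1 s_2 ... s_(p-1) adds (p-1) crossings.
  Crossings = p^2 * c(K) + (p-1)*|q|
Step 2: = 3^2 * 17 + (3-1)*4
Step 3: = 9*17 + 2*4
Step 4: = 153 + 8 = 161

161


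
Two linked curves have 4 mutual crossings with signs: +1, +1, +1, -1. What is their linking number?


Step 1: Count positive crossings: 3
Step 2: Count negative crossings: 1
Step 3: Sum of signs = 3 - 1 = 2
Step 4: Linking number = sum/2 = 2/2 = 1

1


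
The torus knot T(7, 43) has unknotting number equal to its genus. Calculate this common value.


For a torus knot T(p,q), both the unknotting number and genus equal (p-1)(q-1)/2.
= (7-1)(43-1)/2
= 6*42/2
= 252/2 = 126

126


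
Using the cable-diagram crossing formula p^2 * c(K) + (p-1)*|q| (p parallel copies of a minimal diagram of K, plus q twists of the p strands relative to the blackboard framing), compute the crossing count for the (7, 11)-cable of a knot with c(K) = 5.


Step 1: Each of the c(K) crossings of the companion diagram becomes p*p = p^2 crossings among the p parallel strands, and each of the |q| twists s_1 s_2 ... s_(p-1) adds (p-1) crossings.
  Crossings = p^2 * c(K) + (p-1)*|q|
Step 2: = 7^2 * 5 + (7-1)*11
Step 3: = 49*5 + 6*11
Step 4: = 245 + 66 = 311

311


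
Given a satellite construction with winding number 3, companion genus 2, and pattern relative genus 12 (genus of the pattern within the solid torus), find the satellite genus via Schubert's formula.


Schubert: g(satellite) = g_rel(pattern) + |winding| * g(companion),
where g_rel(pattern) is the genus of the pattern relative to the solid torus.
= 12 + 3 * 2
= 12 + 6 = 18

18


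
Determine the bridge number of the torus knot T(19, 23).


The bridge number of T(p,q) is min(p,q).
min(19, 23) = 19

19


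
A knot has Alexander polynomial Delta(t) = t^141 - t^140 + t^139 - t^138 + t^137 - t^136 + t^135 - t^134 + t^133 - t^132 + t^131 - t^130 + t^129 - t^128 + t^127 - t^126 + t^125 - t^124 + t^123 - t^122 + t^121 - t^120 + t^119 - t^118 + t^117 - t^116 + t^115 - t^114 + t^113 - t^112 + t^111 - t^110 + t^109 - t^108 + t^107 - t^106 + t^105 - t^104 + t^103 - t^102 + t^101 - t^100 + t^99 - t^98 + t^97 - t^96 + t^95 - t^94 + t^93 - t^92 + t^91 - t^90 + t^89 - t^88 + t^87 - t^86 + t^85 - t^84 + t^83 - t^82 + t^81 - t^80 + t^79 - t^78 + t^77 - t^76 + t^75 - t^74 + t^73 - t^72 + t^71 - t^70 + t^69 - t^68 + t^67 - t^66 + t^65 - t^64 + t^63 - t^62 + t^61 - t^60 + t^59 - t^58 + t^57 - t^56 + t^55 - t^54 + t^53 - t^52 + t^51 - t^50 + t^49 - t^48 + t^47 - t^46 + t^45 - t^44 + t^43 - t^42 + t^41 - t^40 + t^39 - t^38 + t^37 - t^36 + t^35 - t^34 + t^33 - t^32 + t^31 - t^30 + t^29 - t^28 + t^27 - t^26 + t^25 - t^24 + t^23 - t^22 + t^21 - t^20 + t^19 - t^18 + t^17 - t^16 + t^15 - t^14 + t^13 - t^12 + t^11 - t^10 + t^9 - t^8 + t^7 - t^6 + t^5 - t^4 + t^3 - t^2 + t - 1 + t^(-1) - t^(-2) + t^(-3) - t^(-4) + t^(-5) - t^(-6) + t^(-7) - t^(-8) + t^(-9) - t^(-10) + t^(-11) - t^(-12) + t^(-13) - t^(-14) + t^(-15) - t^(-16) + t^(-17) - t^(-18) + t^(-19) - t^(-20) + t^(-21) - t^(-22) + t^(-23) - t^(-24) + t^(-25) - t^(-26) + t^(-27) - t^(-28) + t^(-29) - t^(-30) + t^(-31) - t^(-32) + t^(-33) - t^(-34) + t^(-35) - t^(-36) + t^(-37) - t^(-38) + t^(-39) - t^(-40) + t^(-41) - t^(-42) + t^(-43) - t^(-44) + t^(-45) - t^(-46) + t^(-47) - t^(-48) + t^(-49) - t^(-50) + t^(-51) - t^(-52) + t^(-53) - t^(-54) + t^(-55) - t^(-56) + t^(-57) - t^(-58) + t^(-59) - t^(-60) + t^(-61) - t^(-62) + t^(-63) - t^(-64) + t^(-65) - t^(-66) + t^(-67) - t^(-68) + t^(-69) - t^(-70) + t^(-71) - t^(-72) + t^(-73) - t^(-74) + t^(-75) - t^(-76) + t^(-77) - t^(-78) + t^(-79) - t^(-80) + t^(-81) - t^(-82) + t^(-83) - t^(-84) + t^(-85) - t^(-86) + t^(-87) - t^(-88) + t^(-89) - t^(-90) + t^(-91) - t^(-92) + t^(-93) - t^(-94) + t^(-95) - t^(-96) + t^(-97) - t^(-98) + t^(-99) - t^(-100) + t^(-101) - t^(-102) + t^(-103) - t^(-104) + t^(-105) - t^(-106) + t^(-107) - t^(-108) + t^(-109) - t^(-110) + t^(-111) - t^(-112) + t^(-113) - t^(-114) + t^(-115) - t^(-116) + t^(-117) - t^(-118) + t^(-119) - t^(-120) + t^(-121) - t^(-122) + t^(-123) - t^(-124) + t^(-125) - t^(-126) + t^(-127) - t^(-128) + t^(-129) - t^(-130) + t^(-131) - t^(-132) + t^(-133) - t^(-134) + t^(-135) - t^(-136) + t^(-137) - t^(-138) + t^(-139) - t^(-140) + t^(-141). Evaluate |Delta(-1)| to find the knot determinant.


Step 1: The polynomial has 283 terms with alternating signs, exponents from 141 down to -141.
Step 2: Substitute t = -1. The i-th term has coefficient (-1)^i and exponent (m-i),
  so its value is (-1)^i * (-1)^(m-i) = (-1)^m = -1 for every i.
Step 3: All 283 terms equal -1, so Delta(-1) = 283 * (-1) = -283
Step 4: |Delta(-1)| = 283

283


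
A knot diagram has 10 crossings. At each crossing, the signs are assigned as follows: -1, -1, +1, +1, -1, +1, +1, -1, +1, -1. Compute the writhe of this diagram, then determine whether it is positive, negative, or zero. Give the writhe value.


Step 1: Count positive crossings (+1).
Positive crossings: 5
Step 2: Count negative crossings (-1).
Negative crossings: 5
Step 3: Writhe = (positive) - (negative)
w = 5 - 5 = 0
Step 4: |w| = 0, and w is zero

0


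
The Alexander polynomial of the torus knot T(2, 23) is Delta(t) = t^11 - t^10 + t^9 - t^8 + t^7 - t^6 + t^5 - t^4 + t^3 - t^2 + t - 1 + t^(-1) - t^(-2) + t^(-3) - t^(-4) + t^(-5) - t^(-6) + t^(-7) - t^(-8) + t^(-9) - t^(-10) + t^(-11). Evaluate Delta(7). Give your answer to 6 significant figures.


Substituting t = 7 into Delta(t) = t^11 - t^10 + t^9 - t^8 + t^7 - t^6 + t^5 - t^4 + t^3 - t^2 + t - 1 + t^(-1) - t^(-2) + t^(-3) - t^(-4) + t^(-5) - t^(-6) + t^(-7) - t^(-8) + t^(-9) - t^(-10) + t^(-11):
Term values: (1977326743) + (-282475249) + (40353607) + (-5764801) + (823543) + (-117649) + (16807) + (-2401) + (343) + (-49) + (7) + (-1) + (0.142857) + (-0.0204082) + (0.00291545) + (-0.000416493) + (5.9499e-05) + (-8.49986e-06) + (1.21427e-06) + (-1.73467e-07) + (2.47809e-08) + (-3.54013e-09) + (5.05733e-10)
Sum = 1730160900
Rounded to 6 significant figures: 1.73016e+09

1.73016e+09


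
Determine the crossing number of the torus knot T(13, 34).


For a torus knot T(p, q) with gcd(p,q)=1,
the crossing number is min(p*(q-1), q*(p-1)).
p*(q-1) = 13*33 = 429
q*(p-1) = 34*12 = 408
min(429, 408) = 408

408


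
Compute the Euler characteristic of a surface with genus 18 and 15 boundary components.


chi = 2 - 2g - b
= 2 - 2*18 - 15
= 2 - 36 - 15 = -49

-49


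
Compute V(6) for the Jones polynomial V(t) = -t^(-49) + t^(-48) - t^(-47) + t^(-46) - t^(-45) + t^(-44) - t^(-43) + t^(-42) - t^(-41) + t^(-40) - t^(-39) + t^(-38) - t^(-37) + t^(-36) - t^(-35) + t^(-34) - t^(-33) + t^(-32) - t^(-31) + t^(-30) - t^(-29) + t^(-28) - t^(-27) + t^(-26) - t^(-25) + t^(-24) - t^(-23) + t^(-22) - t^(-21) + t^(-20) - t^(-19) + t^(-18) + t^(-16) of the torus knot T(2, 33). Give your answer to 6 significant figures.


Substituting t = 6 into V(t) = -t^(-49) + t^(-48) - t^(-47) + t^(-46) - t^(-45) + t^(-44) - t^(-43) + t^(-42) - t^(-41) + t^(-40) - t^(-39) + t^(-38) - t^(-37) + t^(-36) - t^(-35) + t^(-34) - t^(-33) + t^(-32) - t^(-31) + t^(-30) - t^(-29) + t^(-28) - t^(-27) + t^(-26) - t^(-25) + t^(-24) - t^(-23) + t^(-22) - t^(-21) + t^(-20) - t^(-19) + t^(-18) + t^(-16):
  (-)t^(-49) = -7.42316e-39
  (+)t^(-48) = 4.4539e-38
  (-)t^(-47) = -2.67234e-37
  (+)t^(-46) = 1.6034e-36
  (-)t^(-45) = -9.62041e-36
  (+)t^(-44) = 5.77225e-35
  (-)t^(-43) = -3.46335e-34
  (+)t^(-42) = 2.07801e-33
  (-)t^(-41) = -1.24681e-32
  (+)t^(-40) = 7.48083e-32
  (-)t^(-39) = -4.4885e-31
  (+)t^(-38) = 2.6931e-30
  (-)t^(-37) = -1.61586e-29
  (+)t^(-36) = 9.69516e-29
  (-)t^(-35) = -5.8171e-28
  (+)t^(-34) = 3.49026e-27
  (-)t^(-33) = -2.09415e-26
  (+)t^(-32) = 1.25649e-25
  (-)t^(-31) = -7.53896e-25
  (+)t^(-30) = 4.52337e-24
  (-)t^(-29) = -2.71402e-23
  (+)t^(-28) = 1.62841e-22
  (-)t^(-27) = -9.77049e-22
  (+)t^(-26) = 5.86229e-21
  (-)t^(-25) = -3.51738e-20
  (+)t^(-24) = 2.11043e-19
  (-)t^(-23) = -1.26626e-18
  (+)t^(-22) = 7.59753e-18
  (-)t^(-21) = -4.55852e-17
  (+)t^(-20) = 2.73511e-16
  (-)t^(-19) = -1.64107e-15
  (+)t^(-18) = 9.8464e-15
  (+)t^(-16) = 3.5447e-13
Sum = (-7.42316e-39) + (4.4539e-38) + (-2.67234e-37) + (1.6034e-36) + (-9.62041e-36) + (5.77225e-35) + (-3.46335e-34) + (2.07801e-33) + (-1.24681e-32) + (7.48083e-32) + (-4.4885e-31) + (2.6931e-30) + (-1.61586e-29) + (9.69516e-29) + (-5.8171e-28) + (3.49026e-27) + (-2.09415e-26) + (1.25649e-25) + (-7.53896e-25) + (4.52337e-24) + (-2.71402e-23) + (1.62841e-22) + (-9.77049e-22) + (5.86229e-21) + (-3.51738e-20) + (2.11043e-19) + (-1.26626e-18) + (7.59753e-18) + (-4.55852e-17) + (2.73511e-16) + (-1.64107e-15) + (9.8464e-15) + (3.5447e-13)
= 3.629101869e-13
Rounded to 6 significant figures: 3.6291e-13

3.6291e-13


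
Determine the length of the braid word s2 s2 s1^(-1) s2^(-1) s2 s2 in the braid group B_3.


The word length counts the number of generators (including inverses).
Listing each generator: s2, s2, s1^(-1), s2^(-1), s2, s2
There are 6 generators in this braid word.

6


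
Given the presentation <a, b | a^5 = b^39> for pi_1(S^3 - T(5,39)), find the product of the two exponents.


The relation is a^5 = b^39.
Product of exponents = 5 * 39
= 195

195


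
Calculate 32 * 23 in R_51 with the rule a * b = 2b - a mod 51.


32 * 23 = 2*23 - 32 mod 51
= 46 - 32 mod 51
= 14 mod 51 = 14

14


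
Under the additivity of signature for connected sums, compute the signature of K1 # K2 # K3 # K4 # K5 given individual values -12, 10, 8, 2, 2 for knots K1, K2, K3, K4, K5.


The signature is additive under connected sum.
signature(K1 # K2 # K3 # K4 # K5) = (-12) + (10) + (8) + (2) + (2)
= 10

10


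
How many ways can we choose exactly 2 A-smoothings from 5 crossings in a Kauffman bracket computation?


We choose which 2 of 5 crossings get A-smoothings.
C(5, 2) = 5! / (2! * 3!)
= 10

10


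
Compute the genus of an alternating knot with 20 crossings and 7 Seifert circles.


For alternating knots, g = (c - s + 1)/2.
= (20 - 7 + 1)/2
= 14/2 = 7

7


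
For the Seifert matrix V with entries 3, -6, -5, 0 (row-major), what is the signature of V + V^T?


Step 1: V + V^T = [[6, -11], [-11, 0]]
Step 2: trace = 6, det = -121
Step 3: Discriminant = 6^2 - 4*(-121) = 520
Step 4: Eigenvalues: 14.4018, -8.40175
Step 5: Signature = (# positive eigenvalues) - (# negative eigenvalues) = 0

0


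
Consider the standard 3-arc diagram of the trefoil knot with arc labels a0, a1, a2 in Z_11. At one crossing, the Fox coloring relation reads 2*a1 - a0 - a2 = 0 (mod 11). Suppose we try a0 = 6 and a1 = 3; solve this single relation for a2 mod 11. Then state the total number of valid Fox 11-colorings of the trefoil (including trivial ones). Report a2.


Step 1: Apply the given crossing relation 2*a1 - a0 - a2 = 0 (mod 11).
  a2 = 2*a1 - a0 mod 11
  a2 = 2*3 - 6 mod 11
  a2 = 6 - 6 mod 11
  a2 = 0 mod 11 = 0
Step 2: The trefoil has determinant 3.
  Number of Fox p-colorings (p prime) is p^2 if p = 3, else p.
  Since 11 does not divide 3, only trivial (constant) colorings exist.
  (So the trial a0 = 6, a1 = 3 with a0 != a1 does NOT extend to a valid coloring of the whole trefoil: the other two crossing relations require 3*(a1 - a0) = 0 (mod 11), which fails.)
  Total colorings = 11
Step 3: a2 = 0, total Fox 11-colorings = 11

0


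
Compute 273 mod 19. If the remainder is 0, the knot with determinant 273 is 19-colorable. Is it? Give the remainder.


Step 1: A knot is p-colorable if and only if p divides its determinant.
Step 2: Compute 273 mod 19.
273 = 14 * 19 + 7
Step 3: 273 mod 19 = 7
Step 4: The knot is 19-colorable: no

7


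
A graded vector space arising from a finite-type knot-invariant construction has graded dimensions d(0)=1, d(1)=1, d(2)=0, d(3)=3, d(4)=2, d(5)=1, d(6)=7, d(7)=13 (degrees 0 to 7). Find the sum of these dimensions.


Total dimension = d(0) + d(1) + ... + d(7)
= 1 + 1 + 0 + 3 + 2 + 1 + 7 + 13
= 28

28


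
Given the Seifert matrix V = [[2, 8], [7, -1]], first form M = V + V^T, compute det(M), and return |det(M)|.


Step 1: Form V + V^T where V = [[2, 8], [7, -1]]
  V^T = [[2, 7], [8, -1]]
  V + V^T = [[4, 15], [15, -2]]
Step 2: det(V + V^T) = 4*(-2) - 15*15
  = -8 - 225 = -233
Step 3: Knot determinant = |det(V + V^T)| = |-233| = 233

233


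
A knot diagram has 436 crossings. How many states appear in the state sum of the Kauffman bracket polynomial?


Each crossing contributes 2 choices (A-smoothing or B-smoothing).
Total states = 2^436 = 177450860423732151013018507785157357019931972824052260810910693159335763699560039874558361990664932998233037501529828597054346100736

177450860423732151013018507785157357019931972824052260810910693159335763699560039874558361990664932998233037501529828597054346100736


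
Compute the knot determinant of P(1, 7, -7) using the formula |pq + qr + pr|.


Step 1: Compute pq + qr + pr.
pq = 1*7 = 7
qr = 7*(-7) = -49
pr = 1*(-7) = -7
pq + qr + pr = 7 + (-49) + (-7) = -49
Step 2: Take absolute value.
det(P(1,7,-7)) = |-49| = 49

49


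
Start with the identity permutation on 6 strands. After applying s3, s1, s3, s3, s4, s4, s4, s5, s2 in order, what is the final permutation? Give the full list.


Starting with identity [1, 2, 3, 4, 5, 6].
Apply generators in sequence:
  After s3: [1, 2, 4, 3, 5, 6]
  After s1: [2, 1, 4, 3, 5, 6]
  After s3: [2, 1, 3, 4, 5, 6]
  After s3: [2, 1, 4, 3, 5, 6]
  After s4: [2, 1, 4, 5, 3, 6]
  After s4: [2, 1, 4, 3, 5, 6]
  After s4: [2, 1, 4, 5, 3, 6]
  After s5: [2, 1, 4, 5, 6, 3]
  After s2: [2, 4, 1, 5, 6, 3]
Final permutation: [2, 4, 1, 5, 6, 3]

[2, 4, 1, 5, 6, 3]


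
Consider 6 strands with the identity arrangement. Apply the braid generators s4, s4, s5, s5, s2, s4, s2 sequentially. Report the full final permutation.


Starting with identity [1, 2, 3, 4, 5, 6].
Apply generators in sequence:
  After s4: [1, 2, 3, 5, 4, 6]
  After s4: [1, 2, 3, 4, 5, 6]
  After s5: [1, 2, 3, 4, 6, 5]
  After s5: [1, 2, 3, 4, 5, 6]
  After s2: [1, 3, 2, 4, 5, 6]
  After s4: [1, 3, 2, 5, 4, 6]
  After s2: [1, 2, 3, 5, 4, 6]
Final permutation: [1, 2, 3, 5, 4, 6]

[1, 2, 3, 5, 4, 6]


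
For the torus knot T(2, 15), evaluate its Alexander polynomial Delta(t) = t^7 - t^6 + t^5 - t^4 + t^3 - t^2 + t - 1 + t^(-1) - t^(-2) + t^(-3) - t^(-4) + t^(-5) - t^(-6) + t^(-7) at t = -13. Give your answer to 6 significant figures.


Substituting t = -13 into Delta(t) = t^7 - t^6 + t^5 - t^4 + t^3 - t^2 + t - 1 + t^(-1) - t^(-2) + t^(-3) - t^(-4) + t^(-5) - t^(-6) + t^(-7):
Term values: (-62748517) + (-4826809) + (-371293) + (-28561) + (-2197) + (-169) + (-13) + (-1) + (-0.0769231) + (-0.00591716) + (-0.000455166) + (-3.50128e-05) + (-2.69329e-06) + (-2.07176e-07) + (-1.59366e-08)
Sum = -67977560.08
Rounded to 6 significant figures: -6.79776e+07

-6.79776e+07


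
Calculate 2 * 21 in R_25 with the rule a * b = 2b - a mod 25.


2 * 21 = 2*21 - 2 mod 25
= 42 - 2 mod 25
= 40 mod 25 = 15

15


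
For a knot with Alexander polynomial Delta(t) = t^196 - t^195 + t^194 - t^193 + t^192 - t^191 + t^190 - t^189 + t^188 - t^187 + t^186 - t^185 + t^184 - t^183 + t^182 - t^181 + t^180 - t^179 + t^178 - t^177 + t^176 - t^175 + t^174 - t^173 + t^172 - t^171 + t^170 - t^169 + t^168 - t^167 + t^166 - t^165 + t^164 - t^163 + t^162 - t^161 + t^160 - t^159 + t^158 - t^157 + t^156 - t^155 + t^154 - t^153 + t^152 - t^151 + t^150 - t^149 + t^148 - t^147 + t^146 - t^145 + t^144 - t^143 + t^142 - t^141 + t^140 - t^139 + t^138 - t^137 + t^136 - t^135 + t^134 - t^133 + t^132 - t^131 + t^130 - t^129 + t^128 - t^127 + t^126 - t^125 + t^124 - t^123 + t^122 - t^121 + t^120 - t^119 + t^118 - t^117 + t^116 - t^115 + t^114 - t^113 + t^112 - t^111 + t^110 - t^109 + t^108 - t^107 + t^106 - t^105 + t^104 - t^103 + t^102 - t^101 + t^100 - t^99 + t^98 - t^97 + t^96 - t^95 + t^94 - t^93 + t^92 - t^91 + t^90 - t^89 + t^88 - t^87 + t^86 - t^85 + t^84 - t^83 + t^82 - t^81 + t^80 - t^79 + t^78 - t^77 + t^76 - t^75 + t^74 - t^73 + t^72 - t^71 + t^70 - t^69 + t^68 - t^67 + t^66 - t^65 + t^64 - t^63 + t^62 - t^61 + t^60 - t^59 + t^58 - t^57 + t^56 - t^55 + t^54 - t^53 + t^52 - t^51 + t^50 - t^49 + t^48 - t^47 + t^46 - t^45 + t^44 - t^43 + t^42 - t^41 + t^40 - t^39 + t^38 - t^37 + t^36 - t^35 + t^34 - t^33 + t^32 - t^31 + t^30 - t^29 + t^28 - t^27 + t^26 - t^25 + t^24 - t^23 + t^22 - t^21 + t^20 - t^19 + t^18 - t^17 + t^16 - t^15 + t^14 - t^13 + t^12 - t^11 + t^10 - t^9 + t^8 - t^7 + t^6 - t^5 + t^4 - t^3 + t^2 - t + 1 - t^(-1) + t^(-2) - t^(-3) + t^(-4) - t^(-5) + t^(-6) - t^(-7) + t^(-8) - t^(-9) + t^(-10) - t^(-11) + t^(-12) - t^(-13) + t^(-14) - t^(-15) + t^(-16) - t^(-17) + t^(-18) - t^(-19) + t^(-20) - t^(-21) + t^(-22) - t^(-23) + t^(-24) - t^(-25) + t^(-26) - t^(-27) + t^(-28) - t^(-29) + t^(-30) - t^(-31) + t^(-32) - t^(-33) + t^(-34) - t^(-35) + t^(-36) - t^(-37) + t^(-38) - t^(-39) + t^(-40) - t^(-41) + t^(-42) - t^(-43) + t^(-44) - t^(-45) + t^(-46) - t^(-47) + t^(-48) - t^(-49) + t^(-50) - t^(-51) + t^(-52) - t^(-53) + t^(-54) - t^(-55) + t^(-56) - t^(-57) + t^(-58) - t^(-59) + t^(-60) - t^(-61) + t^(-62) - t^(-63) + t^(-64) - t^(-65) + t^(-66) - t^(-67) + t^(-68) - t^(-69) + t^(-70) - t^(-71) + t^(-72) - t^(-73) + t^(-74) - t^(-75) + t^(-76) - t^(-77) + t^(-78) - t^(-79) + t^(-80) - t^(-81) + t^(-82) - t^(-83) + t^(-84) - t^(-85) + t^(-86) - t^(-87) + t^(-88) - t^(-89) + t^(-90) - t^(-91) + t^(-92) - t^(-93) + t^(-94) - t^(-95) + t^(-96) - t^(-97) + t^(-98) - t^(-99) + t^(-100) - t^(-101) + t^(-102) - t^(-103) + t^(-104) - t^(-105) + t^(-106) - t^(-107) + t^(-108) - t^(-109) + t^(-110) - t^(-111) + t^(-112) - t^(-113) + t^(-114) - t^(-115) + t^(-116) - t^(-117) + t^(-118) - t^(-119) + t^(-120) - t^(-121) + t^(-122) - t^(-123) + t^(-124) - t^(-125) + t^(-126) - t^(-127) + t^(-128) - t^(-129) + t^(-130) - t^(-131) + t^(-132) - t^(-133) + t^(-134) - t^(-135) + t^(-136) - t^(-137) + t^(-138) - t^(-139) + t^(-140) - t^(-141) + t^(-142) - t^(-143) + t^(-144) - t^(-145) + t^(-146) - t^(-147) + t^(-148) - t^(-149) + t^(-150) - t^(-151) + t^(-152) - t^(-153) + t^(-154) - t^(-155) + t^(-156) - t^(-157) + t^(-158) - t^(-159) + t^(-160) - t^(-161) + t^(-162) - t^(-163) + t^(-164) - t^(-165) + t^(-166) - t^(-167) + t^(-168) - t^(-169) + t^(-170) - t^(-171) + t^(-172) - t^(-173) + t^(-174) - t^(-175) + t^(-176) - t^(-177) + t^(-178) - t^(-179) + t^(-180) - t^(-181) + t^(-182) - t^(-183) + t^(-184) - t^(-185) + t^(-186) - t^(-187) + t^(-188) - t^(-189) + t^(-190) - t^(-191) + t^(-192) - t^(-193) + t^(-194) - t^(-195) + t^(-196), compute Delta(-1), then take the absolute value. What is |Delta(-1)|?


Step 1: The polynomial has 393 terms with alternating signs, exponents from 196 down to -196.
Step 2: Substitute t = -1. The i-th term has coefficient (-1)^i and exponent (m-i),
  so its value is (-1)^i * (-1)^(m-i) = (-1)^m = 1 for every i.
Step 3: All 393 terms equal 1, so Delta(-1) = 393 * (1) = 393
Step 4: |Delta(-1)| = 393

393


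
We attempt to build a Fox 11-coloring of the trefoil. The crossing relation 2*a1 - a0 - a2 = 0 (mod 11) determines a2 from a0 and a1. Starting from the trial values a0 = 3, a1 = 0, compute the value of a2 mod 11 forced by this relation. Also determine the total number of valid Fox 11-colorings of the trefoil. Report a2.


Step 1: Apply the given crossing relation 2*a1 - a0 - a2 = 0 (mod 11).
  a2 = 2*a1 - a0 mod 11
  a2 = 2*0 - 3 mod 11
  a2 = 0 - 3 mod 11
  a2 = -3 mod 11 = 8
Step 2: The trefoil has determinant 3.
  Number of Fox p-colorings (p prime) is p^2 if p = 3, else p.
  Since 11 does not divide 3, only trivial (constant) colorings exist.
  (So the trial a0 = 3, a1 = 0 with a0 != a1 does NOT extend to a valid coloring of the whole trefoil: the other two crossing relations require 3*(a1 - a0) = 0 (mod 11), which fails.)
  Total colorings = 11
Step 3: a2 = 8, total Fox 11-colorings = 11

8


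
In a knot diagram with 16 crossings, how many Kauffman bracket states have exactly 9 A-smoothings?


We choose which 9 of 16 crossings get A-smoothings.
C(16, 9) = 16! / (9! * 7!)
= 11440

11440


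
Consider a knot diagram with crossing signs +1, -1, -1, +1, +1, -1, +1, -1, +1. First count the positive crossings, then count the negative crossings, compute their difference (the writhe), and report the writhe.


Step 1: Count positive crossings (+1).
Positive crossings: 5
Step 2: Count negative crossings (-1).
Negative crossings: 4
Step 3: Writhe = (positive) - (negative)
w = 5 - 4 = 1
Step 4: |w| = 1, and w is positive

1


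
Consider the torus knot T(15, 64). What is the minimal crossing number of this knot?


For a torus knot T(p, q) with gcd(p,q)=1,
the crossing number is min(p*(q-1), q*(p-1)).
p*(q-1) = 15*63 = 945
q*(p-1) = 64*14 = 896
min(945, 896) = 896

896


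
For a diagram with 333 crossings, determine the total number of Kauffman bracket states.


Each crossing contributes 2 choices (A-smoothing or B-smoothing).
Total states = 2^333 = 17498005798264095394980017816940970922825355447145699491406164851279623993595007385788105416184430592

17498005798264095394980017816940970922825355447145699491406164851279623993595007385788105416184430592


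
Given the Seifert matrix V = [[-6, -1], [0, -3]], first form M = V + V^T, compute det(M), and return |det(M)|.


Step 1: Form V + V^T where V = [[-6, -1], [0, -3]]
  V^T = [[-6, 0], [-1, -3]]
  V + V^T = [[-12, -1], [-1, -6]]
Step 2: det(V + V^T) = (-12)*(-6) - (-1)*(-1)
  = 72 - 1 = 71
Step 3: Knot determinant = |det(V + V^T)| = |71| = 71

71


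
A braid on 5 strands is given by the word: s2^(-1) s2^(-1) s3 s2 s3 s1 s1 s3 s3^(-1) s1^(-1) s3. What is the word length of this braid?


The word length counts the number of generators (including inverses).
Listing each generator: s2^(-1), s2^(-1), s3, s2, s3, s1, s1, s3, s3^(-1), s1^(-1), s3
There are 11 generators in this braid word.

11


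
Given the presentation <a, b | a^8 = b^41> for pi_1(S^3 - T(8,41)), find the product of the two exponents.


The relation is a^8 = b^41.
Product of exponents = 8 * 41
= 328

328


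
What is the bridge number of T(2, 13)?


The bridge number of T(p,q) is min(p,q).
min(2, 13) = 2

2


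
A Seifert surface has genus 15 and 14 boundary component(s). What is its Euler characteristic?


chi = 2 - 2g - b
= 2 - 2*15 - 14
= 2 - 30 - 14 = -42

-42
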